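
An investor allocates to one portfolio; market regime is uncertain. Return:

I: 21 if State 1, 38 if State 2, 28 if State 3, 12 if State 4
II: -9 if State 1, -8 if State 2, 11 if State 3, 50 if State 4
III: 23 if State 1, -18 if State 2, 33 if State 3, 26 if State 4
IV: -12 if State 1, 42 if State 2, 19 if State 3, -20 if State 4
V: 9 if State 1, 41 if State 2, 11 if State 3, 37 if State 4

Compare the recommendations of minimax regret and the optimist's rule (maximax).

Column bests: State 1=23, State 2=42, State 3=33, State 4=50.
I regrets: 2, 4, 5, 38 → max 38
II regrets: 32, 50, 22, 0 → max 50
III regrets: 0, 60, 0, 24 → max 60
IV regrets: 35, 0, 14, 70 → max 70
V regrets: 14, 1, 22, 13 → max 22
Smallest max regret = 22 → V.
Row maxima: I=38, II=50, III=33, IV=42, V=41
Best best-case = 50 → II.

minimax regret → V; maximax → II (disagree)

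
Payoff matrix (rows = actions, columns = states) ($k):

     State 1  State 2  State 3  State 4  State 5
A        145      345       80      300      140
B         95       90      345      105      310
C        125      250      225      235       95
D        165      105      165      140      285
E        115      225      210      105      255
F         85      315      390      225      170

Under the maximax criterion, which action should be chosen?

F

Row maxima: A=345, B=345, C=250, D=285, E=255, F=390
Best best-case = 390 → F.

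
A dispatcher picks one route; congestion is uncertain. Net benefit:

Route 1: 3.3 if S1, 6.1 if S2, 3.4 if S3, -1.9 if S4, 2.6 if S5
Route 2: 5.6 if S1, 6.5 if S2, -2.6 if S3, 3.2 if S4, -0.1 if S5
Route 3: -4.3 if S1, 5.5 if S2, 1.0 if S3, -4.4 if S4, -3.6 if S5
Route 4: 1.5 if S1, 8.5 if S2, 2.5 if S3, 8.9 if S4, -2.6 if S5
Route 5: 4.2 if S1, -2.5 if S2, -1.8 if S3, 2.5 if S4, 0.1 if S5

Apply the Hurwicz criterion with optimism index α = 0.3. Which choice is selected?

Route 1: 0.3·6.1 + 0.7·(-1.9) = 0.5
Route 2: 0.3·6.5 + 0.7·(-2.6) = 0.13
Route 3: 0.3·5.5 + 0.7·(-4.4) = -1.43
Route 4: 0.3·8.9 + 0.7·(-2.6) = 0.85
Route 5: 0.3·4.2 + 0.7·(-2.5) = -0.49
Highest Hurwicz score = 0.85 → Route 4.

Route 4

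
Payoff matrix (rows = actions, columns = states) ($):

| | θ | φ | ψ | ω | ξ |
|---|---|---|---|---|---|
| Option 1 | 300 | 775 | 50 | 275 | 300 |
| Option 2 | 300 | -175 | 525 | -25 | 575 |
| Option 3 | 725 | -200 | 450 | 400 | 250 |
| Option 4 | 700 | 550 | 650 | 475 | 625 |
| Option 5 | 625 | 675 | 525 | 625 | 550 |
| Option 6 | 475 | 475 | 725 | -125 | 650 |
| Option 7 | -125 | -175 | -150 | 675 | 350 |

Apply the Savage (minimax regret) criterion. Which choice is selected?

Column bests: θ=725, φ=775, ψ=725, ω=675, ξ=650.
Option 1 regrets: 425, 0, 675, 400, 350 → max 675
Option 2 regrets: 425, 950, 200, 700, 75 → max 950
Option 3 regrets: 0, 975, 275, 275, 400 → max 975
Option 4 regrets: 25, 225, 75, 200, 25 → max 225
Option 5 regrets: 100, 100, 200, 50, 100 → max 200
Option 6 regrets: 250, 300, 0, 800, 0 → max 800
Option 7 regrets: 850, 950, 875, 0, 300 → max 950
Smallest max regret = 200 → Option 5.

Option 5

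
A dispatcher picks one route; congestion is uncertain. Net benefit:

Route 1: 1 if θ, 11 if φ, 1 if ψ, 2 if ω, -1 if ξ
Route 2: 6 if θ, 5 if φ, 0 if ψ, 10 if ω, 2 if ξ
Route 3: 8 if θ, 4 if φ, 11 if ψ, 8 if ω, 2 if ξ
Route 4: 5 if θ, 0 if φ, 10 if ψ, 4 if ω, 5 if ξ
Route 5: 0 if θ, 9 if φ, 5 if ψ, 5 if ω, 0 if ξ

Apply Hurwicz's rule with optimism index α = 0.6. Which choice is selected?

Route 1: 0.6·11 + 0.4·(-1) = 6.2
Route 2: 0.6·10 + 0.4·0 = 6
Route 3: 0.6·11 + 0.4·2 = 7.4
Route 4: 0.6·10 + 0.4·0 = 6
Route 5: 0.6·9 + 0.4·0 = 5.4
Highest Hurwicz score = 7.4 → Route 3.

Route 3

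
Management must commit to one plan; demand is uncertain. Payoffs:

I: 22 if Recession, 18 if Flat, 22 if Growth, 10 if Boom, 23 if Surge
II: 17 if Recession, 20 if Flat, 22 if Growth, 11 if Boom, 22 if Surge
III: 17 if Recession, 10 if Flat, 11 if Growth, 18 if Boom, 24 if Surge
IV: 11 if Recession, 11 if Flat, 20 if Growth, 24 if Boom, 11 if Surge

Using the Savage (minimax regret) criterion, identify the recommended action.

III

Column bests: Recession=22, Flat=20, Growth=22, Boom=24, Surge=24.
I regrets: 0, 2, 0, 14, 1 → max 14
II regrets: 5, 0, 0, 13, 2 → max 13
III regrets: 5, 10, 11, 6, 0 → max 11
IV regrets: 11, 9, 2, 0, 13 → max 13
Smallest max regret = 11 → III.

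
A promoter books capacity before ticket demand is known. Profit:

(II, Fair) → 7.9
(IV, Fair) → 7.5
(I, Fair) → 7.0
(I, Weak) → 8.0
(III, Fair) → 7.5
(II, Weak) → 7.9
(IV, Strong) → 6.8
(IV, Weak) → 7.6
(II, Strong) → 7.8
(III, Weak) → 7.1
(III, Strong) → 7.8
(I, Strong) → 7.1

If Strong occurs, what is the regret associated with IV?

1.0

Best payoff under Strong is 7.8.
Regret = 7.8 − 6.8 = 1.0.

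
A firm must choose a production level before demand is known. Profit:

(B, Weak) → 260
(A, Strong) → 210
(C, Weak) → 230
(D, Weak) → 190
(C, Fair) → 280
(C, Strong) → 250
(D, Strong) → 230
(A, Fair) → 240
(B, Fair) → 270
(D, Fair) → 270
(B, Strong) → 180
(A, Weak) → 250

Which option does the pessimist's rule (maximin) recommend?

C

Row minima: A=210, B=180, C=230, D=190
Best worst-case = 230 → C.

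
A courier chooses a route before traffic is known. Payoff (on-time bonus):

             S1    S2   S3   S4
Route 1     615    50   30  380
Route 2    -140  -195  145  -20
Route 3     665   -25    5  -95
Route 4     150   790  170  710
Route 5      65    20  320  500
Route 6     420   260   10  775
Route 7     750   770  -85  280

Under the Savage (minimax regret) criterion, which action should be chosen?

Route 7

Column bests: S1=750, S2=790, S3=320, S4=775.
Route 1 regrets: 135, 740, 290, 395 → max 740
Route 2 regrets: 890, 985, 175, 795 → max 985
Route 3 regrets: 85, 815, 315, 870 → max 870
Route 4 regrets: 600, 0, 150, 65 → max 600
Route 5 regrets: 685, 770, 0, 275 → max 770
Route 6 regrets: 330, 530, 310, 0 → max 530
Route 7 regrets: 0, 20, 405, 495 → max 495
Smallest max regret = 495 → Route 7.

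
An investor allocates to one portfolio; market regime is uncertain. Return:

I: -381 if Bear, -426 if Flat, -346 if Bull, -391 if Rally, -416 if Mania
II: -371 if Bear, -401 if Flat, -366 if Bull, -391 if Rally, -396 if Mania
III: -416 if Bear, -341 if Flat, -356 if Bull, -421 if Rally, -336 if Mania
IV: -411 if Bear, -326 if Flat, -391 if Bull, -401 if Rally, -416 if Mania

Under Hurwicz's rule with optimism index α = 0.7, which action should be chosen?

I: 0.7·(-346) + 0.3·(-426) = -370
II: 0.7·(-366) + 0.3·(-401) = -376.5
III: 0.7·(-336) + 0.3·(-421) = -361.5
IV: 0.7·(-326) + 0.3·(-416) = -353
Highest Hurwicz score = -353 → IV.

IV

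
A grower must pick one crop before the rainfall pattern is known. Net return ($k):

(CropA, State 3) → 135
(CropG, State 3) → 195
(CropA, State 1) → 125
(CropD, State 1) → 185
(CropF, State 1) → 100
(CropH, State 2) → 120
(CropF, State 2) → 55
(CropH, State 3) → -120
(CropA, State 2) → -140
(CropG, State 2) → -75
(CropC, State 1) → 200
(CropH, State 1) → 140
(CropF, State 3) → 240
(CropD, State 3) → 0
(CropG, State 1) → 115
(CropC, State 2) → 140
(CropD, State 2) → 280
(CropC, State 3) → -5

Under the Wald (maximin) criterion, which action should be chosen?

Row minima: CropG=-75, CropF=55, CropC=-5, CropH=-120, CropA=-140, CropD=0
Best worst-case = 55 → CropF.

CropF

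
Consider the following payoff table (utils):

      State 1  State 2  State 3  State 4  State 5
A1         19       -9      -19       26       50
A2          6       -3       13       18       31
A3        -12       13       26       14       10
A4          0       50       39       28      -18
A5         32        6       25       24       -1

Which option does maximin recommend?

Row minima: A1=-19, A2=-3, A3=-12, A4=-18, A5=-1
Best worst-case = -1 → A5.

A5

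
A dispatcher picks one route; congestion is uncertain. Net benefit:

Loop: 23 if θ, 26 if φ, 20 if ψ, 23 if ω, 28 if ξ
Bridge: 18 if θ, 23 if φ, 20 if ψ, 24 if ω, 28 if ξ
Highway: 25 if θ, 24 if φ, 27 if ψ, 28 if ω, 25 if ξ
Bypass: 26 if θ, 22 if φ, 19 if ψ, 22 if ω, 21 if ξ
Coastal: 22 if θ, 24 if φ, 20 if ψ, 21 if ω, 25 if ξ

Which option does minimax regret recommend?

Highway

Column bests: θ=26, φ=26, ψ=27, ω=28, ξ=28.
Loop regrets: 3, 0, 7, 5, 0 → max 7
Bridge regrets: 8, 3, 7, 4, 0 → max 8
Highway regrets: 1, 2, 0, 0, 3 → max 3
Bypass regrets: 0, 4, 8, 6, 7 → max 8
Coastal regrets: 4, 2, 7, 7, 3 → max 7
Smallest max regret = 3 → Highway.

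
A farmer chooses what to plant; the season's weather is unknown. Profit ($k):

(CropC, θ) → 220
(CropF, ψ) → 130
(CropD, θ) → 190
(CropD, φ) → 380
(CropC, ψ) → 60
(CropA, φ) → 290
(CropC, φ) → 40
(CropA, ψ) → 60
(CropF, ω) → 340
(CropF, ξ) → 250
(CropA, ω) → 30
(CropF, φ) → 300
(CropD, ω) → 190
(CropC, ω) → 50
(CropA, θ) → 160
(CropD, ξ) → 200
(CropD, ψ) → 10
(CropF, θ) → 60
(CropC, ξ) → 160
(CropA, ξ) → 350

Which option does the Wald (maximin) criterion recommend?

CropF

Row minima: CropF=60, CropC=40, CropA=30, CropD=10
Best worst-case = 60 → CropF.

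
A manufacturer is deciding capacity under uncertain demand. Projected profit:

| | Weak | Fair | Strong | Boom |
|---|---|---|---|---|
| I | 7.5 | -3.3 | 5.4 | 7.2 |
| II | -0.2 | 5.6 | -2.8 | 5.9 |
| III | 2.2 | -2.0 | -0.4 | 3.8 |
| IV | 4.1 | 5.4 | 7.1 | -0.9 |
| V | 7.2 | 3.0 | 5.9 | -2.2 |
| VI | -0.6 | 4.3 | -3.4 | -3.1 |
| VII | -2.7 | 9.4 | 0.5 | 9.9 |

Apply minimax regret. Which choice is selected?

Column bests: Weak=7.5, Fair=9.4, Strong=7.1, Boom=9.9.
I regrets: 0.0, 12.7, 1.7, 2.7 → max 12.7
II regrets: 7.7, 3.8, 9.9, 4.0 → max 9.9
III regrets: 5.3, 11.4, 7.5, 6.1 → max 11.4
IV regrets: 3.4, 4.0, 0.0, 10.8 → max 10.8
V regrets: 0.3, 6.4, 1.2, 12.1 → max 12.1
VI regrets: 8.1, 5.1, 10.5, 13.0 → max 13.0
VII regrets: 10.2, 0.0, 6.6, 0.0 → max 10.2
Smallest max regret = 9.9 → II.

II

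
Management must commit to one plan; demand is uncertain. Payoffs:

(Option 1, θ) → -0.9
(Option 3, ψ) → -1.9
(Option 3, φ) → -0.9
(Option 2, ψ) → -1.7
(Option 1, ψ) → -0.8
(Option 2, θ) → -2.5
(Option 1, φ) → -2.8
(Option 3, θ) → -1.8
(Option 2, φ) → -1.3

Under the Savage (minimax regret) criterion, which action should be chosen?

Column bests: θ=-0.9, φ=-0.9, ψ=-0.8.
Option 1 regrets: 0.0, 1.9, 0.0 → max 1.9
Option 2 regrets: 1.6, 0.4, 0.9 → max 1.6
Option 3 regrets: 0.9, 0.0, 1.1 → max 1.1
Smallest max regret = 1.1 → Option 3.

Option 3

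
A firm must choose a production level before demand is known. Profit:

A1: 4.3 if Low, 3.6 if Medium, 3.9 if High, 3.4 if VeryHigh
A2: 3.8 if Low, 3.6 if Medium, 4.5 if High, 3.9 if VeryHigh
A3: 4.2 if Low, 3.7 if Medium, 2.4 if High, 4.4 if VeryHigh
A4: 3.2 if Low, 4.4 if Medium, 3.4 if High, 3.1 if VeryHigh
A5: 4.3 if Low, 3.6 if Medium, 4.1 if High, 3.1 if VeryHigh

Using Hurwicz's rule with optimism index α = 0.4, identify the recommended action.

A2

A1: 0.4·4.3 + 0.6·3.4 = 3.76
A2: 0.4·4.5 + 0.6·3.6 = 3.96
A3: 0.4·4.4 + 0.6·2.4 = 3.2
A4: 0.4·4.4 + 0.6·3.1 = 3.62
A5: 0.4·4.3 + 0.6·3.1 = 3.58
Highest Hurwicz score = 3.96 → A2.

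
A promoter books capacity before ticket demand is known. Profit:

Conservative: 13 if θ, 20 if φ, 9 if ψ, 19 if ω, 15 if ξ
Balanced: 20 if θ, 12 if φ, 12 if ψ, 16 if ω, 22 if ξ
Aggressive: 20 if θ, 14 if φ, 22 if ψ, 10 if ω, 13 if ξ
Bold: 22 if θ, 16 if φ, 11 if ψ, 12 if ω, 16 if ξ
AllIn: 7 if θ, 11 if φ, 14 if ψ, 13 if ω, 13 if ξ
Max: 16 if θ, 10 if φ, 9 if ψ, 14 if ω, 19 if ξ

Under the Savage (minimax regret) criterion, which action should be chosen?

Column bests: θ=22, φ=20, ψ=22, ω=19, ξ=22.
Conservative regrets: 9, 0, 13, 0, 7 → max 13
Balanced regrets: 2, 8, 10, 3, 0 → max 10
Aggressive regrets: 2, 6, 0, 9, 9 → max 9
Bold regrets: 0, 4, 11, 7, 6 → max 11
AllIn regrets: 15, 9, 8, 6, 9 → max 15
Max regrets: 6, 10, 13, 5, 3 → max 13
Smallest max regret = 9 → Aggressive.

Aggressive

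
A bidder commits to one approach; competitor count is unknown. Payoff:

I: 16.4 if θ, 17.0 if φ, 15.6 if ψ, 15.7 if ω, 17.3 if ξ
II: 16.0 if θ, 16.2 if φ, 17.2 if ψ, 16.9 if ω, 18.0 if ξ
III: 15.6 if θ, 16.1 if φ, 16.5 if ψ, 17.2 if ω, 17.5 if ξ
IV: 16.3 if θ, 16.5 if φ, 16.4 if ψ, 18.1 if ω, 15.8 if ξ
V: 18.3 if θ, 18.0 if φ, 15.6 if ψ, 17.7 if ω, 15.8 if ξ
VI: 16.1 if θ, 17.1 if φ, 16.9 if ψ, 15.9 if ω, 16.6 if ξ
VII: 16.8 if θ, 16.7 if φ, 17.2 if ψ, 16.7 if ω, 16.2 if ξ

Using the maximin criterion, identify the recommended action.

VII

Row minima: I=15.6, II=16.0, III=15.6, IV=15.8, V=15.6, VI=15.9, VII=16.2
Best worst-case = 16.2 → VII.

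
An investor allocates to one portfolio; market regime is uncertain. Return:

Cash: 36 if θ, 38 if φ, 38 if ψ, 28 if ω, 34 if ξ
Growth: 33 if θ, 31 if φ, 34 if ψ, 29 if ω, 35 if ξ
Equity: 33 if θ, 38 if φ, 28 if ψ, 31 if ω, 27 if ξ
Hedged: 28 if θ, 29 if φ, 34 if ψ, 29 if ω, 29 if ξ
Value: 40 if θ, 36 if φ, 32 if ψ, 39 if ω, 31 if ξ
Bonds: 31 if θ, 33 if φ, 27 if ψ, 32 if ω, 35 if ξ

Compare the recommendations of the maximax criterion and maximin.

maximax → Value; maximin → Value (agree)

Row maxima: Cash=38, Growth=35, Equity=38, Hedged=34, Value=40, Bonds=35
Best best-case = 40 → Value.
Row minima: Cash=28, Growth=29, Equity=27, Hedged=28, Value=31, Bonds=27
Best worst-case = 31 → Value.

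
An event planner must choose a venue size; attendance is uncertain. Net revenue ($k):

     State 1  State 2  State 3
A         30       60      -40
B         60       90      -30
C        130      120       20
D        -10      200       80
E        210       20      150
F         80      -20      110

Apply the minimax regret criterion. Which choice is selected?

C

Column bests: State 1=210, State 2=200, State 3=150.
A regrets: 180, 140, 190 → max 190
B regrets: 150, 110, 180 → max 180
C regrets: 80, 80, 130 → max 130
D regrets: 220, 0, 70 → max 220
E regrets: 0, 180, 0 → max 180
F regrets: 130, 220, 40 → max 220
Smallest max regret = 130 → C.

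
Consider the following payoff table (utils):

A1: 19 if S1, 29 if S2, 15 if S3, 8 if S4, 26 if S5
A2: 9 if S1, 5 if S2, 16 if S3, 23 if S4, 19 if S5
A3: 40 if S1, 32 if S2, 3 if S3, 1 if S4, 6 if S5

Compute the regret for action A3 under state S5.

Best payoff under S5 is 26.
Regret = 26 − 6 = 20.

20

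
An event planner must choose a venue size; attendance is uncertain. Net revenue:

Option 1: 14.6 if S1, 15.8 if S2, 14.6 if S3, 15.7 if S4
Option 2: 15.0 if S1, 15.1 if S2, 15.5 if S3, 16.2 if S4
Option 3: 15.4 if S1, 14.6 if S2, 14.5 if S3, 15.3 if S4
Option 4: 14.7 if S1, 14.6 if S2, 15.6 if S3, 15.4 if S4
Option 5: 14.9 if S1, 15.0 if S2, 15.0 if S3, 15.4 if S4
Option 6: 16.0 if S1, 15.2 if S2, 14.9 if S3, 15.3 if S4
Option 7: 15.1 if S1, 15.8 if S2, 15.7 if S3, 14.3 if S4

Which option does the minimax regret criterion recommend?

Column bests: S1=16.0, S2=15.8, S3=15.7, S4=16.2.
Option 1 regrets: 1.4, 0.0, 1.1, 0.5 → max 1.4
Option 2 regrets: 1.0, 0.7, 0.2, 0.0 → max 1.0
Option 3 regrets: 0.6, 1.2, 1.2, 0.9 → max 1.2
Option 4 regrets: 1.3, 1.2, 0.1, 0.8 → max 1.3
Option 5 regrets: 1.1, 0.8, 0.7, 0.8 → max 1.1
Option 6 regrets: 0.0, 0.6, 0.8, 0.9 → max 0.9
Option 7 regrets: 0.9, 0.0, 0.0, 1.9 → max 1.9
Smallest max regret = 0.9 → Option 6.

Option 6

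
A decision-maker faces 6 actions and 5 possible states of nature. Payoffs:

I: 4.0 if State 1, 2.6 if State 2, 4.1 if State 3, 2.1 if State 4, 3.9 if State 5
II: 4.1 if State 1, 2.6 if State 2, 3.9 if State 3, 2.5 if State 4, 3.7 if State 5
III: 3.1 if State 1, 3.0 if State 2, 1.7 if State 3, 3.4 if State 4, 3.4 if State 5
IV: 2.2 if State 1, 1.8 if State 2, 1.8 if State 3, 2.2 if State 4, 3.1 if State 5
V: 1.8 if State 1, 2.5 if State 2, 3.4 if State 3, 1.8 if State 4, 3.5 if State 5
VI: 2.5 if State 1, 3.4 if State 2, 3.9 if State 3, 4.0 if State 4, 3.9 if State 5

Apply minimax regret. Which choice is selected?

Column bests: State 1=4.1, State 2=3.4, State 3=4.1, State 4=4.0, State 5=3.9.
I regrets: 0.1, 0.8, 0.0, 1.9, 0.0 → max 1.9
II regrets: 0.0, 0.8, 0.2, 1.5, 0.2 → max 1.5
III regrets: 1.0, 0.4, 2.4, 0.6, 0.5 → max 2.4
IV regrets: 1.9, 1.6, 2.3, 1.8, 0.8 → max 2.3
V regrets: 2.3, 0.9, 0.7, 2.2, 0.4 → max 2.3
VI regrets: 1.6, 0.0, 0.2, 0.0, 0.0 → max 1.6
Smallest max regret = 1.5 → II.

II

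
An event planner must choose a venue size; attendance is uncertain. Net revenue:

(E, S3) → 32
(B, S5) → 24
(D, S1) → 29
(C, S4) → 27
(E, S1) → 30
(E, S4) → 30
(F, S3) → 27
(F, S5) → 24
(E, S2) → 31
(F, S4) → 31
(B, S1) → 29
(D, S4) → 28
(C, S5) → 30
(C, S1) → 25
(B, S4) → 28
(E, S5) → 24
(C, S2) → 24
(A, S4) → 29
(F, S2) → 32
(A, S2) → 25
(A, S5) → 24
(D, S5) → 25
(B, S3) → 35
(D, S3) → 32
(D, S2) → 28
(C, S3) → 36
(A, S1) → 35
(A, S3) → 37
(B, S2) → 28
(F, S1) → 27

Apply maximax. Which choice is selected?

Row maxima: A=37, B=35, C=36, D=32, E=32, F=32
Best best-case = 37 → A.

A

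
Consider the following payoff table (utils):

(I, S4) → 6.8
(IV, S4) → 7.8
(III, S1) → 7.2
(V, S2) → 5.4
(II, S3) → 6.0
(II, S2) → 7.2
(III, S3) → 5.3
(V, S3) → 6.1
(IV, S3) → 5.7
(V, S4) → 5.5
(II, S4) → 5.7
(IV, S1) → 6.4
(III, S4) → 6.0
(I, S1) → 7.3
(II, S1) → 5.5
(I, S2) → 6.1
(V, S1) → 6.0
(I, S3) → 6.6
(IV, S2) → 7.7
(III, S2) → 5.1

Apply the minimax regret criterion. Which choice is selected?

IV

Column bests: S1=7.3, S2=7.7, S3=6.6, S4=7.8.
I regrets: 0.0, 1.6, 0.0, 1.0 → max 1.6
II regrets: 1.8, 0.5, 0.6, 2.1 → max 2.1
III regrets: 0.1, 2.6, 1.3, 1.8 → max 2.6
IV regrets: 0.9, 0.0, 0.9, 0.0 → max 0.9
V regrets: 1.3, 2.3, 0.5, 2.3 → max 2.3
Smallest max regret = 0.9 → IV.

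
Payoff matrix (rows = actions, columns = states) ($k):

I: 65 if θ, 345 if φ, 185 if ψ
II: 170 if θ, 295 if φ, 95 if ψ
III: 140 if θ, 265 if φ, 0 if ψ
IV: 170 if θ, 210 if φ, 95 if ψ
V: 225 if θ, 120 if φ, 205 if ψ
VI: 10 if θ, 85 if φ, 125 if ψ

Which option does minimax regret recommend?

Column bests: θ=225, φ=345, ψ=205.
I regrets: 160, 0, 20 → max 160
II regrets: 55, 50, 110 → max 110
III regrets: 85, 80, 205 → max 205
IV regrets: 55, 135, 110 → max 135
V regrets: 0, 225, 0 → max 225
VI regrets: 215, 260, 80 → max 260
Smallest max regret = 110 → II.

II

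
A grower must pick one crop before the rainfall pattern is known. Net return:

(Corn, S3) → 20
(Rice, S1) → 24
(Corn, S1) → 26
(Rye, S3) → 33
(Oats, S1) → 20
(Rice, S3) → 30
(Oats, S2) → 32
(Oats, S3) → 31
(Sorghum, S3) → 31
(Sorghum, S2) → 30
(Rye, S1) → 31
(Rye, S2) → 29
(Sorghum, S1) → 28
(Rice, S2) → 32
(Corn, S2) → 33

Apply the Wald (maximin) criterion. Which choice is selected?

Row minima: Rye=29, Oats=20, Corn=20, Rice=24, Sorghum=28
Best worst-case = 29 → Rye.

Rye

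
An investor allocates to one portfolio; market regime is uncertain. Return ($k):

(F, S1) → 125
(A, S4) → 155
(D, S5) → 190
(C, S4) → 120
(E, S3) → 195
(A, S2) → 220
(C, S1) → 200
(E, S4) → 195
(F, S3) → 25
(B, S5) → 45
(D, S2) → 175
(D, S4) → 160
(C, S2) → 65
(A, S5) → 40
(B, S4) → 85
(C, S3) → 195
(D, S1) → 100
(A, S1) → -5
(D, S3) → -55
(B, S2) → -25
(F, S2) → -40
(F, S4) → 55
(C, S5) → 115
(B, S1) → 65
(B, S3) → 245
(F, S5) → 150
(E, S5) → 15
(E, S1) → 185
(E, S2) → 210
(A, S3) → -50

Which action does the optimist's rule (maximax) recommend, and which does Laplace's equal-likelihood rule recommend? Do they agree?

Row maxima: A=220, B=245, C=200, D=190, E=210, F=150
Best best-case = 245 → B.
Row averages: A=72, B=83, C=139, D=114, E=160, F=63
Highest average = 160 → E.

maximax → B; laplace → E (disagree)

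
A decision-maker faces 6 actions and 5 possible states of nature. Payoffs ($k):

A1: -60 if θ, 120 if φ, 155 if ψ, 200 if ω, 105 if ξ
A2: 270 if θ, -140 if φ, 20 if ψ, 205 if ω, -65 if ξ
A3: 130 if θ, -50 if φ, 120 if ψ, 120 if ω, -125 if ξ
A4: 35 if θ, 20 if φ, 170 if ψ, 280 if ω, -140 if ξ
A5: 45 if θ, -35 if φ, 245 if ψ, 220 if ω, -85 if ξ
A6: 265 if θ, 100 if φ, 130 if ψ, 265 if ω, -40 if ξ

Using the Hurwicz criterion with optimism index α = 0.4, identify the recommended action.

A1: 0.4·200 + 0.6·(-60) = 44
A2: 0.4·270 + 0.6·(-140) = 24
A3: 0.4·130 + 0.6·(-125) = -23
A4: 0.4·280 + 0.6·(-140) = 28
A5: 0.4·245 + 0.6·(-85) = 47
A6: 0.4·265 + 0.6·(-40) = 82
Highest Hurwicz score = 82 → A6.

A6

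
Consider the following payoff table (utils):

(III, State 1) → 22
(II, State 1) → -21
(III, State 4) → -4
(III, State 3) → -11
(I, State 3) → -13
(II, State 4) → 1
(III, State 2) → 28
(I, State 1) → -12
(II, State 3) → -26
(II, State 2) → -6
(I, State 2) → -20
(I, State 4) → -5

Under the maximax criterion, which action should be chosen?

III

Row maxima: I=-5, II=1, III=28
Best best-case = 28 → III.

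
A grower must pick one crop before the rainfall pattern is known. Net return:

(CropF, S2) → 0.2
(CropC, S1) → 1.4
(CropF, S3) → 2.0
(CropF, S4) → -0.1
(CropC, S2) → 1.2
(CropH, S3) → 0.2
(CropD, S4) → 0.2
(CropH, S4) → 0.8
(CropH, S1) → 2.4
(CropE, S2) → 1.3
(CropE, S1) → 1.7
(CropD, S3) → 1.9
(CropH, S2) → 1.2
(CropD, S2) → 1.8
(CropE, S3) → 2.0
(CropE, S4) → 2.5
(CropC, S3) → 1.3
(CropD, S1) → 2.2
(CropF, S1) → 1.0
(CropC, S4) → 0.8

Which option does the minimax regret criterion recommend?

Column bests: S1=2.4, S2=1.8, S3=2.0, S4=2.5.
CropE regrets: 0.7, 0.5, 0.0, 0.0 → max 0.7
CropF regrets: 1.4, 1.6, 0.0, 2.6 → max 2.6
CropD regrets: 0.2, 0.0, 0.1, 2.3 → max 2.3
CropH regrets: 0.0, 0.6, 1.8, 1.7 → max 1.8
CropC regrets: 1.0, 0.6, 0.7, 1.7 → max 1.7
Smallest max regret = 0.7 → CropE.

CropE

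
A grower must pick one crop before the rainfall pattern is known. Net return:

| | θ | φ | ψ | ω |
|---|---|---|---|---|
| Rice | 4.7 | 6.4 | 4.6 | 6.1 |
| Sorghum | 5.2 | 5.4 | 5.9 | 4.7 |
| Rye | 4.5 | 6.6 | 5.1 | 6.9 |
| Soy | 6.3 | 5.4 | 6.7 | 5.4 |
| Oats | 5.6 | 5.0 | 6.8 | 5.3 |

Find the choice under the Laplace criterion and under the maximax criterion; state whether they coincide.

laplace → Soy; maximax → Rye (disagree)

Row averages: Rice=5.45, Sorghum=5.3, Rye=5.775, Soy=5.95, Oats=5.675
Highest average = 5.95 → Soy.
Row maxima: Rice=6.4, Sorghum=5.9, Rye=6.9, Soy=6.7, Oats=6.8
Best best-case = 6.9 → Rye.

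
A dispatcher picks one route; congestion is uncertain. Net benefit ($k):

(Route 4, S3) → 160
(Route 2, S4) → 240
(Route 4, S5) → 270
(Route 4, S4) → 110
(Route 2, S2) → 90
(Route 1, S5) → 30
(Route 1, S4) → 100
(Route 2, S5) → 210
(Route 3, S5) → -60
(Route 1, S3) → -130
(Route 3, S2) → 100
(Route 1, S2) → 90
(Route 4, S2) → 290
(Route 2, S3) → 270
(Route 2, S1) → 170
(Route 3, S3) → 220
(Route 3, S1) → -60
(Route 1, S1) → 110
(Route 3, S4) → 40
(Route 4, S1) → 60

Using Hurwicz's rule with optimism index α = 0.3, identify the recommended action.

Route 1: 0.3·110 + 0.7·(-130) = -58
Route 2: 0.3·270 + 0.7·90 = 144
Route 3: 0.3·220 + 0.7·(-60) = 24
Route 4: 0.3·290 + 0.7·60 = 129
Highest Hurwicz score = 144 → Route 2.

Route 2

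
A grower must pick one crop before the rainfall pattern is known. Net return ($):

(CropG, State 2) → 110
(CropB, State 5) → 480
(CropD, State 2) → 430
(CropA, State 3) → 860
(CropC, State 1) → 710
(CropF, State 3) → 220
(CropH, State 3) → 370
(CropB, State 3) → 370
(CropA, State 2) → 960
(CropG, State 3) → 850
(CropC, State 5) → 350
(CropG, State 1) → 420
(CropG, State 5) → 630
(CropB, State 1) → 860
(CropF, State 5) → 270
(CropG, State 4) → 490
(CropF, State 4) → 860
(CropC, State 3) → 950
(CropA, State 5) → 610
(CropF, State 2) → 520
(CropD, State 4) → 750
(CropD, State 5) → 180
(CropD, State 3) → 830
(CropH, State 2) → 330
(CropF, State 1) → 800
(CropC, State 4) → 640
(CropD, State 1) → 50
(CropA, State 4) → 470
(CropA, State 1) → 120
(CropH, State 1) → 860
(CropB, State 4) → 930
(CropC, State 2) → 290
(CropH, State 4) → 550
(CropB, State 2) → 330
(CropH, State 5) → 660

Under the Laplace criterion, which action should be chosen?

CropA

Row averages: CropH=554, CropA=604, CropG=500, CropC=588, CropD=448, CropF=534, CropB=594
Highest average = 604 → CropA.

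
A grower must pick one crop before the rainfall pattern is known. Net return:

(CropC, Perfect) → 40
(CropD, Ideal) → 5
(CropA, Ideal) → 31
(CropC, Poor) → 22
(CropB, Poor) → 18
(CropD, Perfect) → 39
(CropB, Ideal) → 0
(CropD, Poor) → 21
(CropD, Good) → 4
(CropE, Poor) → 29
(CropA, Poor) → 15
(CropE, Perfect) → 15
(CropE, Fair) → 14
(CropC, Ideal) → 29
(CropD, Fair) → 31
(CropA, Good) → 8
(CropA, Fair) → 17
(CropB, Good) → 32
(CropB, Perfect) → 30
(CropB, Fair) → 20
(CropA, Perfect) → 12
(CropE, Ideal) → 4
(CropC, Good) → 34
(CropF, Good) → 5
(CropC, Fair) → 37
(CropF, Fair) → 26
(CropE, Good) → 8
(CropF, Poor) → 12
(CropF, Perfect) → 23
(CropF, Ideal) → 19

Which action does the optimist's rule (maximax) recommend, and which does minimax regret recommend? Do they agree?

Row maxima: CropE=29, CropC=40, CropD=39, CropB=32, CropA=31, CropF=26
Best best-case = 40 → CropC.
Column bests: Poor=29, Fair=37, Good=34, Ideal=31, Perfect=40.
CropE regrets: 0, 23, 26, 27, 25 → max 27
CropC regrets: 7, 0, 0, 2, 0 → max 7
CropD regrets: 8, 6, 30, 26, 1 → max 30
CropB regrets: 11, 17, 2, 31, 10 → max 31
CropA regrets: 14, 20, 26, 0, 28 → max 28
CropF regrets: 17, 11, 29, 12, 17 → max 29
Smallest max regret = 7 → CropC.

maximax → CropC; minimax regret → CropC (agree)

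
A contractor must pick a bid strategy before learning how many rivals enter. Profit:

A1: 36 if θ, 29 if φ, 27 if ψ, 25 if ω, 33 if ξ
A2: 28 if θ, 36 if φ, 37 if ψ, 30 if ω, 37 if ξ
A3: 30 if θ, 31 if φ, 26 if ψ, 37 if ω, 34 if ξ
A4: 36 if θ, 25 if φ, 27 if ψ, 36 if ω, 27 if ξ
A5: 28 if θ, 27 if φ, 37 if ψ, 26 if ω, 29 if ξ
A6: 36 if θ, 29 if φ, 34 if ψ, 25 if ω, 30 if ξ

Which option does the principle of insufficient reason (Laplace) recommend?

A2

Row averages: A1=30, A2=33.6, A3=31.6, A4=30.2, A5=29.4, A6=30.8
Highest average = 33.6 → A2.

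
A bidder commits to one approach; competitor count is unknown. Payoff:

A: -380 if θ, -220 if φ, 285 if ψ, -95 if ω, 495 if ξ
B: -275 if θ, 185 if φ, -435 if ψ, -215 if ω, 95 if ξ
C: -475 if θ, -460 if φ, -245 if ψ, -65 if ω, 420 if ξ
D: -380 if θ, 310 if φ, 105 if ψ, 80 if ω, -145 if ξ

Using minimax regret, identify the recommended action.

Column bests: θ=-275, φ=310, ψ=285, ω=80, ξ=495.
A regrets: 105, 530, 0, 175, 0 → max 530
B regrets: 0, 125, 720, 295, 400 → max 720
C regrets: 200, 770, 530, 145, 75 → max 770
D regrets: 105, 0, 180, 0, 640 → max 640
Smallest max regret = 530 → A.

A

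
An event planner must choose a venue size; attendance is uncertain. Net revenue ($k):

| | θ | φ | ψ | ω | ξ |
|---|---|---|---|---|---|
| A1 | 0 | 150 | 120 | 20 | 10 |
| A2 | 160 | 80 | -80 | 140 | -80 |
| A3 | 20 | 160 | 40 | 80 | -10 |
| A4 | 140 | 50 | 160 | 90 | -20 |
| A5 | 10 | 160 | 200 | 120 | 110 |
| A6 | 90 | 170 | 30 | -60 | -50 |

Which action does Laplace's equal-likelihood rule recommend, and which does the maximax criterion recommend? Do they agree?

laplace → A5; maximax → A5 (agree)

Row averages: A1=60, A2=44, A3=58, A4=84, A5=120, A6=36
Highest average = 120 → A5.
Row maxima: A1=150, A2=160, A3=160, A4=160, A5=200, A6=170
Best best-case = 200 → A5.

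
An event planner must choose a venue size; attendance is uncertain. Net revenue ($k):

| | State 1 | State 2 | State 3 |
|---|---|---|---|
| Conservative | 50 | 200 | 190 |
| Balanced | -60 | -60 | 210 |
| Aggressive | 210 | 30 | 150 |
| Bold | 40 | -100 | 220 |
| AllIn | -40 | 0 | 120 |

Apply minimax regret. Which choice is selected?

Column bests: State 1=210, State 2=200, State 3=220.
Conservative regrets: 160, 0, 30 → max 160
Balanced regrets: 270, 260, 10 → max 270
Aggressive regrets: 0, 170, 70 → max 170
Bold regrets: 170, 300, 0 → max 300
AllIn regrets: 250, 200, 100 → max 250
Smallest max regret = 160 → Conservative.

Conservative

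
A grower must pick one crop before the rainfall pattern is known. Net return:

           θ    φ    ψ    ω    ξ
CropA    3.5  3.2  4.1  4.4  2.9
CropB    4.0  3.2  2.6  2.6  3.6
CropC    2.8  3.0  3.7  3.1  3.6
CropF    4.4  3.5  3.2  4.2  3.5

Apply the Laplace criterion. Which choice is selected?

CropF

Row averages: CropA=3.62, CropB=3.2, CropC=3.24, CropF=3.76
Highest average = 3.76 → CropF.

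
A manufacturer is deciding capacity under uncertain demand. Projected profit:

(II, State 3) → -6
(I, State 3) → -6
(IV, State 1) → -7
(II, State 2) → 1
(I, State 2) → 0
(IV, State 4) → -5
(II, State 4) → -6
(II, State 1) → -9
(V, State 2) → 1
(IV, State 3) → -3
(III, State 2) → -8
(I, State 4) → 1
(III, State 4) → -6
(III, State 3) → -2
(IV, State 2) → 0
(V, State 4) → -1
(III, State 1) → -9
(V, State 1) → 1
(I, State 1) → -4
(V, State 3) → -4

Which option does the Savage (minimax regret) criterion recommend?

V

Column bests: State 1=1, State 2=1, State 3=-2, State 4=1.
I regrets: 5, 1, 4, 0 → max 5
II regrets: 10, 0, 4, 7 → max 10
III regrets: 10, 9, 0, 7 → max 10
IV regrets: 8, 1, 1, 6 → max 8
V regrets: 0, 0, 2, 2 → max 2
Smallest max regret = 2 → V.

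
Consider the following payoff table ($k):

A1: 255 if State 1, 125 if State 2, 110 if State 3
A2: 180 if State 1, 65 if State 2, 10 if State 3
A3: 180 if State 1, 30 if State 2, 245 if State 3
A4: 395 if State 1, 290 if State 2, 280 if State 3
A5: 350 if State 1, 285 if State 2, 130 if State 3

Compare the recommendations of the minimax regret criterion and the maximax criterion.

Column bests: State 1=395, State 2=290, State 3=280.
A1 regrets: 140, 165, 170 → max 170
A2 regrets: 215, 225, 270 → max 270
A3 regrets: 215, 260, 35 → max 260
A4 regrets: 0, 0, 0 → max 0
A5 regrets: 45, 5, 150 → max 150
Smallest max regret = 0 → A4.
Row maxima: A1=255, A2=180, A3=245, A4=395, A5=350
Best best-case = 395 → A4.

minimax regret → A4; maximax → A4 (agree)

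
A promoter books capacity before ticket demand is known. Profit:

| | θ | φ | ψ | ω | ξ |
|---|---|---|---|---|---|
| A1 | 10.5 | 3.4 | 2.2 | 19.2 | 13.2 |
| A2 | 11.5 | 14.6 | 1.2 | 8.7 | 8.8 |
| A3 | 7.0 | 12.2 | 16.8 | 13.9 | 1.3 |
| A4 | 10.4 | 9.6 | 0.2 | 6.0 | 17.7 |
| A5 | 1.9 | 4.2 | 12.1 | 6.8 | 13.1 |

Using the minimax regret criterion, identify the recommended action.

A5

Column bests: θ=11.5, φ=14.6, ψ=16.8, ω=19.2, ξ=17.7.
A1 regrets: 1.0, 11.2, 14.6, 0.0, 4.5 → max 14.6
A2 regrets: 0.0, 0.0, 15.6, 10.5, 8.9 → max 15.6
A3 regrets: 4.5, 2.4, 0.0, 5.3, 16.4 → max 16.4
A4 regrets: 1.1, 5.0, 16.6, 13.2, 0.0 → max 16.6
A5 regrets: 9.6, 10.4, 4.7, 12.4, 4.6 → max 12.4
Smallest max regret = 12.4 → A5.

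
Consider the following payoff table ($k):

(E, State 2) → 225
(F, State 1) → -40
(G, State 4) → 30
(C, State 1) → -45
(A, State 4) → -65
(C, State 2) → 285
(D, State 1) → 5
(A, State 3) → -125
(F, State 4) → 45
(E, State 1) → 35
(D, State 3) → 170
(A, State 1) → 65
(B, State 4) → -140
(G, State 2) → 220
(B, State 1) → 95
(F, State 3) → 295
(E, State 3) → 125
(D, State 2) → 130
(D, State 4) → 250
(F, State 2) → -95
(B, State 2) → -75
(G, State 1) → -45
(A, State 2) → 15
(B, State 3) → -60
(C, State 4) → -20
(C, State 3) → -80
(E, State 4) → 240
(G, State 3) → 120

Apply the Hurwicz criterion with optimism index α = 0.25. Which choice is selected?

E

A: 0.25·65 + 0.75·(-125) = -77.5
B: 0.25·95 + 0.75·(-140) = -81.25
C: 0.25·285 + 0.75·(-80) = 11.25
D: 0.25·250 + 0.75·5 = 66.25
E: 0.25·240 + 0.75·35 = 86.25
F: 0.25·295 + 0.75·(-95) = 2.5
G: 0.25·220 + 0.75·(-45) = 21.25
Highest Hurwicz score = 86.25 → E.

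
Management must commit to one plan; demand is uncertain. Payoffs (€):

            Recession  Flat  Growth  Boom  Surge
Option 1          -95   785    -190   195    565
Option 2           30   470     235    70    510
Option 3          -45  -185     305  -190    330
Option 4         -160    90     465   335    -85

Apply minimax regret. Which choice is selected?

Column bests: Recession=30, Flat=785, Growth=465, Boom=335, Surge=565.
Option 1 regrets: 125, 0, 655, 140, 0 → max 655
Option 2 regrets: 0, 315, 230, 265, 55 → max 315
Option 3 regrets: 75, 970, 160, 525, 235 → max 970
Option 4 regrets: 190, 695, 0, 0, 650 → max 695
Smallest max regret = 315 → Option 2.

Option 2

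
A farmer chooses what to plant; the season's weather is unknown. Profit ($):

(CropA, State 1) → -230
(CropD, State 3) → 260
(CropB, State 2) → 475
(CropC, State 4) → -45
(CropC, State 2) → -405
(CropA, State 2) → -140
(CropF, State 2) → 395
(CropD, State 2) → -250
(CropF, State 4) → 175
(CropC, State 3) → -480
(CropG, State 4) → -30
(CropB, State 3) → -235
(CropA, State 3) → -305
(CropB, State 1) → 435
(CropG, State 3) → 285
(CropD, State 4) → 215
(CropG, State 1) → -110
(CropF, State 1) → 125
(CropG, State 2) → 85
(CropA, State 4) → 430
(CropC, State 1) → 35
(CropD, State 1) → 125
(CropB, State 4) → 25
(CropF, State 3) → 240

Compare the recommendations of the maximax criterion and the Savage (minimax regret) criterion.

maximax → CropB; minimax regret → CropF (disagree)

Row maxima: CropG=285, CropD=260, CropA=430, CropB=475, CropF=395, CropC=35
Best best-case = 475 → CropB.
Column bests: State 1=435, State 2=475, State 3=285, State 4=430.
CropG regrets: 545, 390, 0, 460 → max 545
CropD regrets: 310, 725, 25, 215 → max 725
CropA regrets: 665, 615, 590, 0 → max 665
CropB regrets: 0, 0, 520, 405 → max 520
CropF regrets: 310, 80, 45, 255 → max 310
CropC regrets: 400, 880, 765, 475 → max 880
Smallest max regret = 310 → CropF.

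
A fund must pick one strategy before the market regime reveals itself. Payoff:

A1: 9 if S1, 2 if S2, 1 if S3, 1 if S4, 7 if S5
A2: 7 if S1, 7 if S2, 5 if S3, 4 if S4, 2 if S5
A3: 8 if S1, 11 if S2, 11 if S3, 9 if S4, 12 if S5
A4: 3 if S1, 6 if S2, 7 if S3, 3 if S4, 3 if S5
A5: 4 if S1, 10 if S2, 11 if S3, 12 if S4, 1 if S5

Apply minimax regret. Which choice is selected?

A3

Column bests: S1=9, S2=11, S3=11, S4=12, S5=12.
A1 regrets: 0, 9, 10, 11, 5 → max 11
A2 regrets: 2, 4, 6, 8, 10 → max 10
A3 regrets: 1, 0, 0, 3, 0 → max 3
A4 regrets: 6, 5, 4, 9, 9 → max 9
A5 regrets: 5, 1, 0, 0, 11 → max 11
Smallest max regret = 3 → A3.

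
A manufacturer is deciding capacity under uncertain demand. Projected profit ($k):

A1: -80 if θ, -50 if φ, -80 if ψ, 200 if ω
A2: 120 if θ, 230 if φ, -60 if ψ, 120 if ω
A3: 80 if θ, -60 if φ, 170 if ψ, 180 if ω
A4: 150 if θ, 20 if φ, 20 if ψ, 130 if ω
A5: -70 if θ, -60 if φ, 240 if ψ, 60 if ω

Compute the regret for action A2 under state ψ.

300

Best payoff under ψ is 240.
Regret = 240 − (-60) = 300.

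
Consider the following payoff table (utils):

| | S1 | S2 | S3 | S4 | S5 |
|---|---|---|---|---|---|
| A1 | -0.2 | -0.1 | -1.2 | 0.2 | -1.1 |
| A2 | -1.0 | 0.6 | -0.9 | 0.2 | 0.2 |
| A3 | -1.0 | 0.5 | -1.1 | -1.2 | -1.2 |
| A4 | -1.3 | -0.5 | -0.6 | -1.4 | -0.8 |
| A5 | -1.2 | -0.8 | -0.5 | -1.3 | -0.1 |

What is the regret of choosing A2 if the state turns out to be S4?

Best payoff under S4 is 0.2.
Regret = 0.2 − 0.2 = 0.0.

0.0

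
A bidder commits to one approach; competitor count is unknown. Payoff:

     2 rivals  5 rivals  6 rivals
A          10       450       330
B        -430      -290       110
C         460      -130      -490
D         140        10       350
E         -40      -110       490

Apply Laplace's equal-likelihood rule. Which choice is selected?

A

Row averages: A=790/3, B=-610/3, C=-160/3, D=500/3, E=340/3
Highest average = 790/3 → A.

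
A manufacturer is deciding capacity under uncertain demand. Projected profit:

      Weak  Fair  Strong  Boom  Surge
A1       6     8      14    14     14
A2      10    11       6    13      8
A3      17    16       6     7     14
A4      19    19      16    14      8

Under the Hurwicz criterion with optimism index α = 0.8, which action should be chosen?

A1: 0.8·14 + 0.2·6 = 12.4
A2: 0.8·13 + 0.2·6 = 11.6
A3: 0.8·17 + 0.2·6 = 14.8
A4: 0.8·19 + 0.2·8 = 16.8
Highest Hurwicz score = 16.8 → A4.

A4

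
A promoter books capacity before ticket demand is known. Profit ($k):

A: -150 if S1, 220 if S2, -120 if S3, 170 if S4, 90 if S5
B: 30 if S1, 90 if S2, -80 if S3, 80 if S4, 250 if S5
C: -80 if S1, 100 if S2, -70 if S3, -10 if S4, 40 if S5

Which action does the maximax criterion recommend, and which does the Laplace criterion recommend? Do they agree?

Row maxima: A=220, B=250, C=100
Best best-case = 250 → B.
Row averages: A=42, B=74, C=-4
Highest average = 74 → B.

maximax → B; laplace → B (agree)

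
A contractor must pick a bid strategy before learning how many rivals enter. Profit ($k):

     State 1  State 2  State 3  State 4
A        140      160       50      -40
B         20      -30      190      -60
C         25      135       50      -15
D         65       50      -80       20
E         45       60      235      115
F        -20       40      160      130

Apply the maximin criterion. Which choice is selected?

E

Row minima: A=-40, B=-60, C=-15, D=-80, E=45, F=-20
Best worst-case = 45 → E.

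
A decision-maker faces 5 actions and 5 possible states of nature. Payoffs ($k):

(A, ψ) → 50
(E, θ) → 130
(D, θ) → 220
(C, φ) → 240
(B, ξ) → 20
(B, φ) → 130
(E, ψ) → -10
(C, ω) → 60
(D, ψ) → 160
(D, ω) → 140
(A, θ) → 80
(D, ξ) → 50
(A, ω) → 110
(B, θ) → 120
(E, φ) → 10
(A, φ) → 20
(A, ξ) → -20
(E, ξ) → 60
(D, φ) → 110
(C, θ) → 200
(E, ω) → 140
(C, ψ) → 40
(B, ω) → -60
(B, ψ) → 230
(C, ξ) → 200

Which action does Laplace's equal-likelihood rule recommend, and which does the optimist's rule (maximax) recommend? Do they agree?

Row averages: A=48, B=88, C=148, D=136, E=66
Highest average = 148 → C.
Row maxima: A=110, B=230, C=240, D=220, E=140
Best best-case = 240 → C.

laplace → C; maximax → C (agree)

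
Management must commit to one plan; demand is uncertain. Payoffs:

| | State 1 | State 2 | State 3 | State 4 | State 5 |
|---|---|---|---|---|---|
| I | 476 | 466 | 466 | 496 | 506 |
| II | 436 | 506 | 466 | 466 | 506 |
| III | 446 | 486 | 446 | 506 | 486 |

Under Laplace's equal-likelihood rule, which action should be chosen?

Row averages: I=482, II=476, III=474
Highest average = 482 → I.

I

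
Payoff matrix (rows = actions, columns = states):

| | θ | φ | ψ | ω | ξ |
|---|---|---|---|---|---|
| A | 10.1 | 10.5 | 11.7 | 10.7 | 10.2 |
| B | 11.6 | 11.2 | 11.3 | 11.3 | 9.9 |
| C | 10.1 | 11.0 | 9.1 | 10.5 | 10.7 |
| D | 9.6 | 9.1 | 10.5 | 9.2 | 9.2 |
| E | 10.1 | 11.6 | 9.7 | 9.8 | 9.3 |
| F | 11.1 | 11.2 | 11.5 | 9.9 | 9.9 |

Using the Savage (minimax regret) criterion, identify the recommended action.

B

Column bests: θ=11.6, φ=11.6, ψ=11.7, ω=11.3, ξ=10.7.
A regrets: 1.5, 1.1, 0.0, 0.6, 0.5 → max 1.5
B regrets: 0.0, 0.4, 0.4, 0.0, 0.8 → max 0.8
C regrets: 1.5, 0.6, 2.6, 0.8, 0.0 → max 2.6
D regrets: 2.0, 2.5, 1.2, 2.1, 1.5 → max 2.5
E regrets: 1.5, 0.0, 2.0, 1.5, 1.4 → max 2.0
F regrets: 0.5, 0.4, 0.2, 1.4, 0.8 → max 1.4
Smallest max regret = 0.8 → B.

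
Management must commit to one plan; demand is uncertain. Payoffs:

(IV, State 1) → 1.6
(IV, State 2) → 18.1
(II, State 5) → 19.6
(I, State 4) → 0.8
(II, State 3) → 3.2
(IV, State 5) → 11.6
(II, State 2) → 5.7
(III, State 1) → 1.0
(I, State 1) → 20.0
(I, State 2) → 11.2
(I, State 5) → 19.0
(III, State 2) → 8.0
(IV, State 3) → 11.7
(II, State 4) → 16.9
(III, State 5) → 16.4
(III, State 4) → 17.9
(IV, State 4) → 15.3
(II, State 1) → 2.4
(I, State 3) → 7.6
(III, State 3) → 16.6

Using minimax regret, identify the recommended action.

Column bests: State 1=20.0, State 2=18.1, State 3=16.6, State 4=17.9, State 5=19.6.
I regrets: 0.0, 6.9, 9.0, 17.1, 0.6 → max 17.1
II regrets: 17.6, 12.4, 13.4, 1.0, 0.0 → max 17.6
III regrets: 19.0, 10.1, 0.0, 0.0, 3.2 → max 19.0
IV regrets: 18.4, 0.0, 4.9, 2.6, 8.0 → max 18.4
Smallest max regret = 17.1 → I.

I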